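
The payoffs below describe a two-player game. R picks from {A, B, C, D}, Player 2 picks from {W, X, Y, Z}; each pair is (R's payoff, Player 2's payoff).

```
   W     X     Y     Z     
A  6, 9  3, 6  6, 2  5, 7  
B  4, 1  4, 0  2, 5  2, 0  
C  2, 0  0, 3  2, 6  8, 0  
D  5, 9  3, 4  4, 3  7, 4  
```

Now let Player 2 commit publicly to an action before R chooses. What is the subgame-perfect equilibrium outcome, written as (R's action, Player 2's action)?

Backward induction with Player 2 moving first.
- W → R plays A (best of 6, 4, 2, 5); Player 2 gets 9.
- X → R plays B (best of 3, 4, 0, 3); Player 2 gets 0.
- Y → R plays A (best of 6, 2, 2, 4); Player 2 gets 2.
- Z → R plays C (best of 5, 2, 8, 7); Player 2 gets 0.
Player 2's induced payoffs are 9, 0, 2, 0, so Player 2 commits to W. Subgame-perfect outcome: (A, W) with payoffs (6, 9).

(A, W)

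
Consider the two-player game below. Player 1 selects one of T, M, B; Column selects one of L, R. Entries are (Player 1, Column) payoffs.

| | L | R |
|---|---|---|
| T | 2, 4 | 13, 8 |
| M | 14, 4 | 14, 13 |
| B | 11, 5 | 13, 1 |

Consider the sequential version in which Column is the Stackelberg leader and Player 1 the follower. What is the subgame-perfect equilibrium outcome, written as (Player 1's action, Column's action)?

(M, R)

Work backward from Player 1's decision.
- L: BR = M, leader payoff 4.
- R: BR = M, leader payoff 13.
Among 4, 13, the best is 13 at R. Subgame-perfect outcome: (M, R) with payoffs (14, 13).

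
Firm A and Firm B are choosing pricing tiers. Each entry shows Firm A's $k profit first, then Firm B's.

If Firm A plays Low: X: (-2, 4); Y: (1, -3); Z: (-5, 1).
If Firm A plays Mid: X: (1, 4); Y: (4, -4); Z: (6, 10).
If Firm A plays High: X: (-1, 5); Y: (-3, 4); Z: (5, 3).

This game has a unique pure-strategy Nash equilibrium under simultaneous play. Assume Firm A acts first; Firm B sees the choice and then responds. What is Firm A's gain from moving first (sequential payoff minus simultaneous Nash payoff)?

0

Firm B best-responds to each possible Firm A move:
- Low: Firm B compares 4, -3, 1 and picks X; Firm A would get -2.
- Mid: Firm B compares 4, -4, 10 and picks Z; Firm A would get 6.
- High: Firm B compares 5, 4, 3 and picks X; Firm A would get -1.
Firm A's induced payoffs are -2, 6, -1, so Firm A commits to Mid. Subgame-perfect outcome: (Mid, Z) with payoffs (6, 10).
Now find the simultaneous Nash equilibrium.
Firm A's best replies: X→Mid; Y→Mid; Z→Mid.
Firm B's best replies: Low→X; Mid→Z; High→X.
The unique mutual best reply is (Mid, Z), giving (6, 10).
Firm A's commitment gain: 6 − 6 = 0.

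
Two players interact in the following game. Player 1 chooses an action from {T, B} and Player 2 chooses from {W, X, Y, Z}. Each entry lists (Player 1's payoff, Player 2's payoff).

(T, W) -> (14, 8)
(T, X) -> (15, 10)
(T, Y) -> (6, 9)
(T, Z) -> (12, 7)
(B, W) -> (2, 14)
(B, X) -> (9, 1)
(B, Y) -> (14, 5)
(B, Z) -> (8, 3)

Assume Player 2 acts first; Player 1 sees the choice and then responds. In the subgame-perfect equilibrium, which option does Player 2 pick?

Solve by backward induction (Player 2 leads).
- W: Player 1 compares 14, 2 and picks T; Player 2 would get 8.
- X: Player 1 compares 15, 9 and picks T; Player 2 would get 10.
- Y: Player 1 compares 6, 14 and picks B; Player 2 would get 5.
- Z: Player 1 compares 12, 8 and picks T; Player 2 would get 7.
Player 2's induced payoffs are 8, 10, 5, 7, so Player 2 commits to X. Subgame-perfect outcome: (T, X) with payoffs (15, 10).

X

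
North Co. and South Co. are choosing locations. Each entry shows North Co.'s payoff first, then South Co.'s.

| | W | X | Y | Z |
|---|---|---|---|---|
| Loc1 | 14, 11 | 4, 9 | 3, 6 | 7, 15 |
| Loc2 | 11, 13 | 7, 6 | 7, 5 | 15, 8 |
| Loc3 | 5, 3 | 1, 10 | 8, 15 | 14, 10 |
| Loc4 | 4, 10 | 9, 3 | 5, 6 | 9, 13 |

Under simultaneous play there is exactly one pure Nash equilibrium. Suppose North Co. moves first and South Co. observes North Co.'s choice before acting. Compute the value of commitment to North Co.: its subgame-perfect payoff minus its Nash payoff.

Work backward from South Co.'s decision.
- Loc1 → South Co. plays Z (best of 11, 9, 6, 15); North Co. gets 7.
- Loc2 → South Co. plays W (best of 13, 6, 5, 8); North Co. gets 11.
- Loc3 → South Co. plays Y (best of 3, 10, 15, 10); North Co. gets 8.
- Loc4 → South Co. plays Z (best of 10, 3, 6, 13); North Co. gets 9.
Among 7, 11, 8, 9, the best is 11 at Loc2. Subgame-perfect outcome: (Loc2, W) with payoffs (11, 13).
Now find the simultaneous Nash equilibrium.
North Co.'s best replies: W→Loc1; X→Loc4; Y→Loc3; Z→Loc2.
South Co.'s best replies: Loc1→Z; Loc2→W; Loc3→Y; Loc4→Z.
The unique mutual best reply is (Loc3, Y), giving (8, 15).
North Co.'s commitment gain: 11 − 8 = 3.

3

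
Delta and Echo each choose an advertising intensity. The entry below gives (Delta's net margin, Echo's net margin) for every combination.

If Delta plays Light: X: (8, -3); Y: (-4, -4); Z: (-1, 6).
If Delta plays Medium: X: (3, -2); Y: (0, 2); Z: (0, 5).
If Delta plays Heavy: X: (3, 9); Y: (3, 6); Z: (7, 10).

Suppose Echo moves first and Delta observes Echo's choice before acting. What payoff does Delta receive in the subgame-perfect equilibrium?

Solve by backward induction (Echo leads).
- X → Delta plays Light (best of 8, 3, 3); Echo gets -3.
- Y → Delta plays Heavy (best of -4, 0, 3); Echo gets 6.
- Z → Delta plays Heavy (best of -1, 0, 7); Echo gets 10.
Among -3, 6, 10, the best is 10 at Z. Subgame-perfect outcome: (Heavy, Z) with payoffs (7, 10).

7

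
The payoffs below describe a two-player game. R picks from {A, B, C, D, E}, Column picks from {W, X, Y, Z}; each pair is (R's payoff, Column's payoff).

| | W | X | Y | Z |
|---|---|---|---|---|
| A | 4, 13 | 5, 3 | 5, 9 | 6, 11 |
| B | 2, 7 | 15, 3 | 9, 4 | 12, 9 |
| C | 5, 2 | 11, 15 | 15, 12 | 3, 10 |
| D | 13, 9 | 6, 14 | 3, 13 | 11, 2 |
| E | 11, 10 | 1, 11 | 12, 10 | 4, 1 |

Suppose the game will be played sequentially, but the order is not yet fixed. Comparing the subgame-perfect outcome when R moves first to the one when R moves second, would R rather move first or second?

If R leads: Column's best replies are A→W, B→Z, C→X, D→X, E→X; R's induced payoffs 4, 12, 11, 6, 1; outcome (B, Z), payoffs (12, 9).
If Column leads: R's best replies are W→D, X→B, Y→C, Z→B; Column's induced payoffs 9, 3, 12, 9; outcome (C, Y), payoffs (15, 12).
R gets 12 moving first and 15 moving second, so R prefers to move second.

second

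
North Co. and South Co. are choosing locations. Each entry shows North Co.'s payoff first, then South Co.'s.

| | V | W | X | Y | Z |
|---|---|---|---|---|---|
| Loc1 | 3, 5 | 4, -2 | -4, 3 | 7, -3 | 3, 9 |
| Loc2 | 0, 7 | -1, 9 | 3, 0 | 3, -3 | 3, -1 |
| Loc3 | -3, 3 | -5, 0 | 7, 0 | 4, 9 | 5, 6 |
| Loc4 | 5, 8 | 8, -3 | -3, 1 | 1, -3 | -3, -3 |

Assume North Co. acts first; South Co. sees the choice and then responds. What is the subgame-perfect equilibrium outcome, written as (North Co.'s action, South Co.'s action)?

(Loc4, V)

Backward induction with North Co. moving first.
- Loc1: BR = Z, leader payoff 3.
- Loc2: BR = W, leader payoff -1.
- Loc3: BR = Y, leader payoff 4.
- Loc4: BR = V, leader payoff 5.
North Co.'s induced payoffs are 3, -1, 4, 5, so North Co. commits to Loc4. Subgame-perfect outcome: (Loc4, V) with payoffs (5, 8).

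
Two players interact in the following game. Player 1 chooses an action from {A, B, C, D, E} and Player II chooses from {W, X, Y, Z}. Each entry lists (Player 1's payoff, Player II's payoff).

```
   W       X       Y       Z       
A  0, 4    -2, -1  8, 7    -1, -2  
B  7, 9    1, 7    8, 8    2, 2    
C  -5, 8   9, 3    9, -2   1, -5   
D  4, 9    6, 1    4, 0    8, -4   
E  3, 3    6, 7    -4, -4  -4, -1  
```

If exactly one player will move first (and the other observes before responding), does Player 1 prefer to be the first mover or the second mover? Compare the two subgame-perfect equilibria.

If Player 1 leads: Player II's best replies are A→Y, B→W, C→W, D→W, E→X; Player 1's induced payoffs 8, 7, -5, 4, 6; outcome (A, Y), payoffs (8, 7).
If Player II leads: Player 1's best replies are W→B, X→C, Y→C, Z→D; Player II's induced payoffs 9, 3, -2, -4; outcome (B, W), payoffs (7, 9).
Player 1 gets 8 moving first and 7 moving second, so Player 1 prefers to move first.

first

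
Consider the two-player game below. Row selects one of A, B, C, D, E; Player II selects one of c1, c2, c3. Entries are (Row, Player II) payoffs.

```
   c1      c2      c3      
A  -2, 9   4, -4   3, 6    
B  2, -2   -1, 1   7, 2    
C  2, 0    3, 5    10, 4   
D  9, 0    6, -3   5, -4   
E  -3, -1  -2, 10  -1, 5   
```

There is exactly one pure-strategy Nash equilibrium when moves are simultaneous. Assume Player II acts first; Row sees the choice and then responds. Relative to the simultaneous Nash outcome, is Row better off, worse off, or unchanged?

Backward induction with Player II moving first.
- c1: Row compares -2, 2, 2, 9, -3 and picks D; Player II would get 0.
- c2: Row compares 4, -1, 3, 6, -2 and picks D; Player II would get -3.
- c3: Row compares 3, 7, 10, 5, -1 and picks C; Player II would get 4.
Maximizing over 0, -3, 4, Player II chooses c3. Subgame-perfect outcome: (C, c3) with payoffs (10, 4).
For the simultaneous game, intersect best replies.
Row's best replies: c1→D; c2→D; c3→C.
Player II's best replies: A→c1; B→c3; C→c2; D→c1; E→c2.
The unique mutual best reply is (D, c1), giving (9, 0).
Row earns 10 sequentially versus 9 at the Nash outcome: better off.

better off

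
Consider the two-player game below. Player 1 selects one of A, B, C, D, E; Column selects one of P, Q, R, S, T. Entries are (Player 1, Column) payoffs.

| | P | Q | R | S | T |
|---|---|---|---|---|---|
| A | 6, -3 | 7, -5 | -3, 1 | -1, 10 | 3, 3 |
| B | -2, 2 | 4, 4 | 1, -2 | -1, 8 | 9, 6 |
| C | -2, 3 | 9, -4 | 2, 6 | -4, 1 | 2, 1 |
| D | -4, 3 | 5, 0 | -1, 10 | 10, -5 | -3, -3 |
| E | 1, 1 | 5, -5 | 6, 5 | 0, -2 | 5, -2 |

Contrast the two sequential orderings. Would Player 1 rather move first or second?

If Player 1 leads: Column's best replies are A→S, B→S, C→R, D→R, E→R; Player 1's induced payoffs -1, -1, 2, -1, 6; outcome (E, R), payoffs (6, 5).
If Column leads: Player 1's best replies are P→A, Q→C, R→E, S→D, T→B; Column's induced payoffs -3, -4, 5, -5, 6; outcome (B, T), payoffs (9, 6).
Player 1 gets 6 moving first and 9 moving second, so Player 1 prefers to move second.

second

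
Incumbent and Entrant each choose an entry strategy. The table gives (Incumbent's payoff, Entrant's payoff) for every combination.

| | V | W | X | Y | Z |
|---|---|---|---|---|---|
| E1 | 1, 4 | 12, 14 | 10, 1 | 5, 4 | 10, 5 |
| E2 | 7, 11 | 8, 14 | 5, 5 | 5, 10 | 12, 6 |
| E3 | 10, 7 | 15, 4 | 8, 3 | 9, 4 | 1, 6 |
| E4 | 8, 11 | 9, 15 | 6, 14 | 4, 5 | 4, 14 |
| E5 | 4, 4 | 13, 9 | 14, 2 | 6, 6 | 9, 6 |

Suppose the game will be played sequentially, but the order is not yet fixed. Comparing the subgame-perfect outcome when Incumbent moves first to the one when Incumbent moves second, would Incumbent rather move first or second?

If Incumbent leads: Entrant's best replies are E1→W, E2→W, E3→V, E4→W, E5→W; Incumbent's induced payoffs 12, 8, 10, 9, 13; outcome (E5, W), payoffs (13, 9).
If Entrant leads: Incumbent's best replies are V→E3, W→E3, X→E5, Y→E3, Z→E2; Entrant's induced payoffs 7, 4, 2, 4, 6; outcome (E3, V), payoffs (10, 7).
Incumbent gets 13 moving first and 10 moving second, so Incumbent prefers to move first.

first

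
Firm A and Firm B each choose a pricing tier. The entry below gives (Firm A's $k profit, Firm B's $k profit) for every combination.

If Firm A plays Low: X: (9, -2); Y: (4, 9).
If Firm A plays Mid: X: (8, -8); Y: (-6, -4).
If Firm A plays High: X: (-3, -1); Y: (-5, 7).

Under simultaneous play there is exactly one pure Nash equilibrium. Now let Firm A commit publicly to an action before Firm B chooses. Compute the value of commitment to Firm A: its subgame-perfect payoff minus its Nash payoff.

Solve by backward induction (Firm A leads).
- Low → Firm B plays Y (best of -2, 9); Firm A gets 4.
- Mid → Firm B plays Y (best of -8, -4); Firm A gets -6.
- High → Firm B plays Y (best of -1, 7); Firm A gets -5.
Maximizing over 4, -6, -5, Firm A chooses Low. Subgame-perfect outcome: (Low, Y) with payoffs (4, 9).
Now find the simultaneous Nash equilibrium.
Firm A's best replies: X→Low; Y→Low.
Firm B's best replies: Low→Y; Mid→Y; High→Y.
The unique mutual best reply is (Low, Y), giving (4, 9).
Firm A's commitment gain: 4 − 4 = 0.

0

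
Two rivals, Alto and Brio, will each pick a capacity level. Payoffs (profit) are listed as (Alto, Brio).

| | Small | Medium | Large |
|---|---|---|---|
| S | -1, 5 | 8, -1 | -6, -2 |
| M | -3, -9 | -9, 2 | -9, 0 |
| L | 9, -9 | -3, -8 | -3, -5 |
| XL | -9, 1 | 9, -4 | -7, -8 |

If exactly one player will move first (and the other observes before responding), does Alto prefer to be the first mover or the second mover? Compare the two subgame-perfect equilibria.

If Alto leads: Brio's best replies are S→Small, M→Medium, L→Large, XL→Small; Alto's induced payoffs -1, -9, -3, -9; outcome (S, Small), payoffs (-1, 5).
If Brio leads: Alto's best replies are Small→L, Medium→XL, Large→L; Brio's induced payoffs -9, -4, -5; outcome (XL, Medium), payoffs (9, -4).
Alto gets -1 moving first and 9 moving second, so Alto prefers to move second.

second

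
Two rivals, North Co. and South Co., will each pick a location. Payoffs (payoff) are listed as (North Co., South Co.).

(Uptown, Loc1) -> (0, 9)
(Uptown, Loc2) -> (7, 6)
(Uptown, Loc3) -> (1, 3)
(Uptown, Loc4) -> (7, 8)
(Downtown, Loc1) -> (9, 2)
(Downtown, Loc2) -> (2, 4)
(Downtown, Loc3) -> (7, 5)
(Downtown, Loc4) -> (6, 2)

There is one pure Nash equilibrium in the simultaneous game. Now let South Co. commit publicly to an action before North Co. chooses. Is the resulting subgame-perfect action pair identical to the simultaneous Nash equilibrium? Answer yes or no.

North Co. best-responds to each possible South Co. move:
- Loc1: North Co. compares 0, 9 and picks Downtown; South Co. would get 2.
- Loc2: North Co. compares 7, 2 and picks Uptown; South Co. would get 6.
- Loc3: North Co. compares 1, 7 and picks Downtown; South Co. would get 5.
- Loc4: North Co. compares 7, 6 and picks Uptown; South Co. would get 8.
South Co.'s induced payoffs are 2, 6, 5, 8, so South Co. commits to Loc4. Subgame-perfect outcome: (Uptown, Loc4) with payoffs (7, 8).
Under simultaneous play:
North Co.'s best replies: Loc1→Downtown; Loc2→Uptown; Loc3→Downtown; Loc4→Uptown.
South Co.'s best replies: Uptown→Loc1; Downtown→Loc3.
The unique mutual best reply is (Downtown, Loc3), giving (7, 5).
Sequential outcome (Uptown, Loc4) differs from the Nash profile (Downtown, Loc3).

no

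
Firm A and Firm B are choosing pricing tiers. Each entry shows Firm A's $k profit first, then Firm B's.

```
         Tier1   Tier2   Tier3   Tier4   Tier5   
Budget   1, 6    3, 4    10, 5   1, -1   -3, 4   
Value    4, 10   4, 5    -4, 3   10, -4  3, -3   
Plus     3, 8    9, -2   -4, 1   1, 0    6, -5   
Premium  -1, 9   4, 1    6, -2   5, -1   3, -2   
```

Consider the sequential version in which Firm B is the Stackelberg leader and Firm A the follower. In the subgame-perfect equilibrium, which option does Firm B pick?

Tier1

Firm A best-responds to each possible Firm B move:
- Tier1: Firm A compares 1, 4, 3, -1 and picks Value; Firm B would get 10.
- Tier2: Firm A compares 3, 4, 9, 4 and picks Plus; Firm B would get -2.
- Tier3: Firm A compares 10, -4, -4, 6 and picks Budget; Firm B would get 5.
- Tier4: Firm A compares 1, 10, 1, 5 and picks Value; Firm B would get -4.
- Tier5: Firm A compares -3, 3, 6, 3 and picks Plus; Firm B would get -5.
Firm B's induced payoffs are 10, -2, 5, -4, -5, so Firm B commits to Tier1. Subgame-perfect outcome: (Value, Tier1) with payoffs (4, 10).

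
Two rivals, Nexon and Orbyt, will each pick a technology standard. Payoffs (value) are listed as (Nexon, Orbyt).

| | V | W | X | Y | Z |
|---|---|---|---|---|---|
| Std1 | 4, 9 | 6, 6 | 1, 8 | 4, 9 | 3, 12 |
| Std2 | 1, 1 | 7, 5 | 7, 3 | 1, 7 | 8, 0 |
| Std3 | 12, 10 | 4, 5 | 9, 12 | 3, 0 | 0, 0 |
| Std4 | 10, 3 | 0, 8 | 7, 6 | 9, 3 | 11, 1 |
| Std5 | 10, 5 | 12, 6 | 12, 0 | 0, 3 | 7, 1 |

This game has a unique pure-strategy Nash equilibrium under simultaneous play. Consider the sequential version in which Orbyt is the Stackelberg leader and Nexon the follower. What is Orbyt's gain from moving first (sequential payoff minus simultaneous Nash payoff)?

Work backward from Nexon's decision.
- V: Nexon compares 4, 1, 12, 10, 10 and picks Std3; Orbyt would get 10.
- W: Nexon compares 6, 7, 4, 0, 12 and picks Std5; Orbyt would get 6.
- X: Nexon compares 1, 7, 9, 7, 12 and picks Std5; Orbyt would get 0.
- Y: Nexon compares 4, 1, 3, 9, 0 and picks Std4; Orbyt would get 3.
- Z: Nexon compares 3, 8, 0, 11, 7 and picks Std4; Orbyt would get 1.
Orbyt's induced payoffs are 10, 6, 0, 3, 1, so Orbyt commits to V. Subgame-perfect outcome: (Std3, V) with payoffs (12, 10).
Now find the simultaneous Nash equilibrium.
Nexon's best replies: V→Std3; W→Std5; X→Std5; Y→Std4; Z→Std4.
Orbyt's best replies: Std1→Z; Std2→Y; Std3→X; Std4→W; Std5→W.
Only (Std5, W) has each player best-responding; Nash payoffs (12, 6).
Orbyt's commitment gain: 10 − 6 = 4.

4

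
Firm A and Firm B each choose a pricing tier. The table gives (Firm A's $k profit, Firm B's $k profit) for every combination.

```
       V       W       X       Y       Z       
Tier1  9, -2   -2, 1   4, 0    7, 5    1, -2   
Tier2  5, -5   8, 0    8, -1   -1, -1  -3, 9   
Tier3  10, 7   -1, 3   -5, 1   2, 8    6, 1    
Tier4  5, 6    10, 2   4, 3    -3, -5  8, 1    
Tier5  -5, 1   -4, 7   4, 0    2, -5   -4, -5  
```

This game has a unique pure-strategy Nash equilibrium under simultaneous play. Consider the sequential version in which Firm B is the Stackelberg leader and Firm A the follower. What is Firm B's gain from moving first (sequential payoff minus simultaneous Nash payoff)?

Backward induction with Firm B moving first.
- V: BR = Tier3, leader payoff 7.
- W: BR = Tier4, leader payoff 2.
- X: BR = Tier2, leader payoff -1.
- Y: BR = Tier1, leader payoff 5.
- Z: BR = Tier4, leader payoff 1.
Among 7, 2, -1, 5, 1, the best is 7 at V. Subgame-perfect outcome: (Tier3, V) with payoffs (10, 7).
For the simultaneous game, intersect best replies.
Firm A's best replies: V→Tier3; W→Tier4; X→Tier2; Y→Tier1; Z→Tier4.
Firm B's best replies: Tier1→Y; Tier2→Z; Tier3→Y; Tier4→V; Tier5→W.
Only (Tier1, Y) has each player best-responding; Nash payoffs (7, 5).
Firm B's commitment gain: 7 − 5 = 2.

2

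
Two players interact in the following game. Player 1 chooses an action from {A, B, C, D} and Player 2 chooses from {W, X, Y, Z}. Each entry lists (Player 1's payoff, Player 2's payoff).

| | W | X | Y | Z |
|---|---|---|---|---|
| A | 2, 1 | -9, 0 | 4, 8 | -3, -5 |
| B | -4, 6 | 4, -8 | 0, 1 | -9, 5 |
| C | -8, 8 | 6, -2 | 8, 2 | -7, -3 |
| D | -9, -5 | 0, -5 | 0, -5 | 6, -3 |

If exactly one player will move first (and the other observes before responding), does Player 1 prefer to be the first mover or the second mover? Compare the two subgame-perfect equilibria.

second

If Player 1 leads: Player 2's best replies are A→Y, B→W, C→W, D→Z; Player 1's induced payoffs 4, -4, -8, 6; outcome (D, Z), payoffs (6, -3).
If Player 2 leads: Player 1's best replies are W→A, X→C, Y→C, Z→D; Player 2's induced payoffs 1, -2, 2, -3; outcome (C, Y), payoffs (8, 2).
Player 1 gets 6 moving first and 8 moving second, so Player 1 prefers to move second.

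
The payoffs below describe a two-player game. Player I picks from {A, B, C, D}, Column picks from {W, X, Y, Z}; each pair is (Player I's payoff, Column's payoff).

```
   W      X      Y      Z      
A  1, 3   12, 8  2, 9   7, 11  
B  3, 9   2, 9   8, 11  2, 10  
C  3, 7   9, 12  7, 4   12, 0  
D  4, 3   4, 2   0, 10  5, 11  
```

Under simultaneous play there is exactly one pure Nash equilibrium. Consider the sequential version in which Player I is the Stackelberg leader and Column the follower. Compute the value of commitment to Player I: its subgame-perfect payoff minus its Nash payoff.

1

Backward induction with Player I moving first.
- A: Column compares 3, 8, 9, 11 and picks Z; Player I would get 7.
- B: Column compares 9, 9, 11, 10 and picks Y; Player I would get 8.
- C: Column compares 7, 12, 4, 0 and picks X; Player I would get 9.
- D: Column compares 3, 2, 10, 11 and picks Z; Player I would get 5.
Player I's induced payoffs are 7, 8, 9, 5, so Player I commits to C. Subgame-perfect outcome: (C, X) with payoffs (9, 12).
Under simultaneous play:
Player I's best replies: W→D; X→A; Y→B; Z→C.
Column's best replies: A→Z; B→Y; C→X; D→Z.
The unique mutual best reply is (B, Y), giving (8, 11).
Player I's commitment gain: 9 − 8 = 1.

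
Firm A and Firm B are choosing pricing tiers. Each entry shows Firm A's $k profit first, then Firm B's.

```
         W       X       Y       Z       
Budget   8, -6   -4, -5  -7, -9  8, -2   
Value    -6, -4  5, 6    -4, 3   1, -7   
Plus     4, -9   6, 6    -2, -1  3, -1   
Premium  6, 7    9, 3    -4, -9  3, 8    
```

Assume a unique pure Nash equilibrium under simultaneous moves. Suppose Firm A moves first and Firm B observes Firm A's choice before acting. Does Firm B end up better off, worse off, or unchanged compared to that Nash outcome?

Backward induction with Firm A moving first.
- Budget: Firm B compares -6, -5, -9, -2 and picks Z; Firm A would get 8.
- Value: Firm B compares -4, 6, 3, -7 and picks X; Firm A would get 5.
- Plus: Firm B compares -9, 6, -1, -1 and picks X; Firm A would get 6.
- Premium: Firm B compares 7, 3, -9, 8 and picks Z; Firm A would get 3.
Maximizing over 8, 5, 6, 3, Firm A chooses Budget. Subgame-perfect outcome: (Budget, Z) with payoffs (8, -2).
Under simultaneous play:
Firm A's best replies: W→Budget; X→Premium; Y→Plus; Z→Budget.
Firm B's best replies: Budget→Z; Value→X; Plus→X; Premium→Z.
Only (Budget, Z) has each player best-responding; Nash payoffs (8, -2).
Firm B earns -2 sequentially versus -2 at the Nash outcome: unchanged.

unchanged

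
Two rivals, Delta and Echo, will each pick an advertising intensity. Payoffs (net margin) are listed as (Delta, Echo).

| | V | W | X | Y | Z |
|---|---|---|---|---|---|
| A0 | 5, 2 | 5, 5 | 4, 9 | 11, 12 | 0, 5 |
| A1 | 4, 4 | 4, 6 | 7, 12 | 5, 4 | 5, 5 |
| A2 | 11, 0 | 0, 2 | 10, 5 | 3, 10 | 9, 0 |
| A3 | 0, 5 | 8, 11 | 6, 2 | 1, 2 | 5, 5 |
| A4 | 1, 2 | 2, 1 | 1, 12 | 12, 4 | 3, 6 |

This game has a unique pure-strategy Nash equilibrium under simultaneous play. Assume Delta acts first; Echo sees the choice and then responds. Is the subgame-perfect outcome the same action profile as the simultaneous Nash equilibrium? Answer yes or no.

no

Work backward from Echo's decision.
- A0 → Echo plays Y (best of 2, 5, 9, 12, 5); Delta gets 11.
- A1 → Echo plays X (best of 4, 6, 12, 4, 5); Delta gets 7.
- A2 → Echo plays Y (best of 0, 2, 5, 10, 0); Delta gets 3.
- A3 → Echo plays W (best of 5, 11, 2, 2, 5); Delta gets 8.
- A4 → Echo plays X (best of 2, 1, 12, 4, 6); Delta gets 1.
Delta's induced payoffs are 11, 7, 3, 8, 1, so Delta commits to A0. Subgame-perfect outcome: (A0, Y) with payoffs (11, 12).
Now find the simultaneous Nash equilibrium.
Delta's best replies: V→A2; W→A3; X→A2; Y→A4; Z→A2.
Echo's best replies: A0→Y; A1→X; A2→Y; A3→W; A4→X.
Only (A3, W) has each player best-responding; Nash payoffs (8, 11).
Sequential outcome (A0, Y) differs from the Nash profile (A3, W).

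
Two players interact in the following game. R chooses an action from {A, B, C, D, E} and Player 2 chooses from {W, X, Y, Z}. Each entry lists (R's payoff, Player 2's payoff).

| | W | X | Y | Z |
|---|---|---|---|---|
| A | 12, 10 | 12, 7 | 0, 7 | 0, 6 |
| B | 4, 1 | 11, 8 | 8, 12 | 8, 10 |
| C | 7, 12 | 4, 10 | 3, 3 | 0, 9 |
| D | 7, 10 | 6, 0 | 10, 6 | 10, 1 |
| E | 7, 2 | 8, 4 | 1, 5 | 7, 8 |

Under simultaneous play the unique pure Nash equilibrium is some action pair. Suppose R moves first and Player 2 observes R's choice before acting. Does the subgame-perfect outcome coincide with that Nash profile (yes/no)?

yes

Player 2 best-responds to each possible R move:
- A: BR = W, leader payoff 12.
- B: BR = Y, leader payoff 8.
- C: BR = W, leader payoff 7.
- D: BR = W, leader payoff 7.
- E: BR = Z, leader payoff 7.
R's induced payoffs are 12, 8, 7, 7, 7, so R commits to A. Subgame-perfect outcome: (A, W) with payoffs (12, 10).
Now find the simultaneous Nash equilibrium.
R's best replies: W→A; X→A; Y→D; Z→D.
Player 2's best replies: A→W; B→Y; C→W; D→W; E→Z.
The unique mutual best reply is (A, W), giving (12, 10).
Sequential outcome (A, W) coincides with the Nash profile (A, W).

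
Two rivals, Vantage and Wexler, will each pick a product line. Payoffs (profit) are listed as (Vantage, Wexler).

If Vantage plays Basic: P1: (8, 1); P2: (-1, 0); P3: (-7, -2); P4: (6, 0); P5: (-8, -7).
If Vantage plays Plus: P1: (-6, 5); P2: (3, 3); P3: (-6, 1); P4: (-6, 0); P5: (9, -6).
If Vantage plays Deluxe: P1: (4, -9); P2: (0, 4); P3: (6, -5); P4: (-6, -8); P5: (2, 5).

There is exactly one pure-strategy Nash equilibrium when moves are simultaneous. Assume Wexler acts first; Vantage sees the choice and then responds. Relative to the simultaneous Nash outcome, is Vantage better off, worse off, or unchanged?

Backward induction with Wexler moving first.
- P1: Vantage compares 8, -6, 4 and picks Basic; Wexler would get 1.
- P2: Vantage compares -1, 3, 0 and picks Plus; Wexler would get 3.
- P3: Vantage compares -7, -6, 6 and picks Deluxe; Wexler would get -5.
- P4: Vantage compares 6, -6, -6 and picks Basic; Wexler would get 0.
- P5: Vantage compares -8, 9, 2 and picks Plus; Wexler would get -6.
Wexler's induced payoffs are 1, 3, -5, 0, -6, so Wexler commits to P2. Subgame-perfect outcome: (Plus, P2) with payoffs (3, 3).
Now find the simultaneous Nash equilibrium.
Vantage's best replies: P1→Basic; P2→Plus; P3→Deluxe; P4→Basic; P5→Plus.
Wexler's best replies: Basic→P1; Plus→P1; Deluxe→P5.
The unique mutual best reply is (Basic, P1), giving (8, 1).
Vantage earns 3 sequentially versus 8 at the Nash outcome: worse off.

worse off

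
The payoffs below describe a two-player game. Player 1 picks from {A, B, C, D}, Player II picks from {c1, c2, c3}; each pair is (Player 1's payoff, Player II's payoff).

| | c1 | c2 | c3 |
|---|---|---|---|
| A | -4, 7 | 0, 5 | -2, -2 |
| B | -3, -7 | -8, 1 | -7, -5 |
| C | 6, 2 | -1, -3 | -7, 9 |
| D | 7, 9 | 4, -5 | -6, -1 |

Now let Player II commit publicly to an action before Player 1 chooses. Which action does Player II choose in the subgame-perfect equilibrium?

c1

Work backward from Player 1's decision.
- c1: Player 1 compares -4, -3, 6, 7 and picks D; Player II would get 9.
- c2: Player 1 compares 0, -8, -1, 4 and picks D; Player II would get -5.
- c3: Player 1 compares -2, -7, -7, -6 and picks A; Player II would get -2.
Player II's induced payoffs are 9, -5, -2, so Player II commits to c1. Subgame-perfect outcome: (D, c1) with payoffs (7, 9).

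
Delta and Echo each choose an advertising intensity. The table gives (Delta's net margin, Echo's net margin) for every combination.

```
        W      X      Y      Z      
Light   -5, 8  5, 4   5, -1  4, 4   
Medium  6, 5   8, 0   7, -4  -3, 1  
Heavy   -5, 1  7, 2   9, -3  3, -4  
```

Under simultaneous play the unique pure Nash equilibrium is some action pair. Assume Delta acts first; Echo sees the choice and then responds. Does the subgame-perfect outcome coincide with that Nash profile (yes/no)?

no

Backward induction with Delta moving first.
- Light: Echo compares 8, 4, -1, 4 and picks W; Delta would get -5.
- Medium: Echo compares 5, 0, -4, 1 and picks W; Delta would get 6.
- Heavy: Echo compares 1, 2, -3, -4 and picks X; Delta would get 7.
Delta's induced payoffs are -5, 6, 7, so Delta commits to Heavy. Subgame-perfect outcome: (Heavy, X) with payoffs (7, 2).
Now find the simultaneous Nash equilibrium.
Delta's best replies: W→Medium; X→Medium; Y→Heavy; Z→Light.
Echo's best replies: Light→W; Medium→W; Heavy→X.
Only (Medium, W) has each player best-responding; Nash payoffs (6, 5).
Sequential outcome (Heavy, X) differs from the Nash profile (Medium, W).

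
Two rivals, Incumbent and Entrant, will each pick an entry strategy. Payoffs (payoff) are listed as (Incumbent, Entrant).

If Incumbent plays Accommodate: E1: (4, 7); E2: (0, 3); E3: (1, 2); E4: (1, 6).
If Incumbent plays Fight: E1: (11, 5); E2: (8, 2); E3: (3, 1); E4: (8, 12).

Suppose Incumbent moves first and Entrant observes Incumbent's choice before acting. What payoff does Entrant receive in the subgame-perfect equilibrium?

Solve by backward induction (Incumbent leads).
- Accommodate: BR = E1, leader payoff 4.
- Fight: BR = E4, leader payoff 8.
Among 4, 8, the best is 8 at Fight. Subgame-perfect outcome: (Fight, E4) with payoffs (8, 12).

12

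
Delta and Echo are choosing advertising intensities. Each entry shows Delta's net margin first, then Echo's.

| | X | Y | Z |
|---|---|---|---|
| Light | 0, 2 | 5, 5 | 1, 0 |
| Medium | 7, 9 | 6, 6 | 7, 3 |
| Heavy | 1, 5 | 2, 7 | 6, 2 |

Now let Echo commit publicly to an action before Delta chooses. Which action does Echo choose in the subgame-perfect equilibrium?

Backward induction with Echo moving first.
- X: Delta compares 0, 7, 1 and picks Medium; Echo would get 9.
- Y: Delta compares 5, 6, 2 and picks Medium; Echo would get 6.
- Z: Delta compares 1, 7, 6 and picks Medium; Echo would get 3.
Maximizing over 9, 6, 3, Echo chooses X. Subgame-perfect outcome: (Medium, X) with payoffs (7, 9).

X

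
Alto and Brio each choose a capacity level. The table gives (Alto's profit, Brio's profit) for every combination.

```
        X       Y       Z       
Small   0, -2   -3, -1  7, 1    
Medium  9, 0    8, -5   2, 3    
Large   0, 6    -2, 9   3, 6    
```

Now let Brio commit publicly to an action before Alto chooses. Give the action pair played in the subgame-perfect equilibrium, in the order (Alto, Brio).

(Small, Z)

Backward induction with Brio moving first.
- X: BR = Medium, leader payoff 0.
- Y: BR = Medium, leader payoff -5.
- Z: BR = Small, leader payoff 1.
Brio's induced payoffs are 0, -5, 1, so Brio commits to Z. Subgame-perfect outcome: (Small, Z) with payoffs (7, 1).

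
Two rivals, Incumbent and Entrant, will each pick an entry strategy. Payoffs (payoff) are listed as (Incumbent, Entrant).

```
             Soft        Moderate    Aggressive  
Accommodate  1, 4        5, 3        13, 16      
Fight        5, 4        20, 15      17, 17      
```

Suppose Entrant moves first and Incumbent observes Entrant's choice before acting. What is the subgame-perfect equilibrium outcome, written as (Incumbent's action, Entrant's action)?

(Fight, Aggressive)

Work backward from Incumbent's decision.
- Soft: Incumbent compares 1, 5 and picks Fight; Entrant would get 4.
- Moderate: Incumbent compares 5, 20 and picks Fight; Entrant would get 15.
- Aggressive: Incumbent compares 13, 17 and picks Fight; Entrant would get 17.
Among 4, 15, 17, the best is 17 at Aggressive. Subgame-perfect outcome: (Fight, Aggressive) with payoffs (17, 17).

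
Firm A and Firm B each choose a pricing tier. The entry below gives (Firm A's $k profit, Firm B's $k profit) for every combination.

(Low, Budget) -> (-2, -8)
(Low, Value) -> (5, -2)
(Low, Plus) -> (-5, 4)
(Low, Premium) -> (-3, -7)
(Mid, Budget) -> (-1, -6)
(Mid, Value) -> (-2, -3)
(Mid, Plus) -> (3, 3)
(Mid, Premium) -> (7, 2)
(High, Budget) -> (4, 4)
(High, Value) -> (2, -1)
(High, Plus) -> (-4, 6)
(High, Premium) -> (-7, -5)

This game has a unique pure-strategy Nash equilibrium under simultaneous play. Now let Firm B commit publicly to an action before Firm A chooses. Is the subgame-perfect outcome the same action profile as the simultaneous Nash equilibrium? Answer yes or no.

Solve by backward induction (Firm B leads).
- Budget: Firm A compares -2, -1, 4 and picks High; Firm B would get 4.
- Value: Firm A compares 5, -2, 2 and picks Low; Firm B would get -2.
- Plus: Firm A compares -5, 3, -4 and picks Mid; Firm B would get 3.
- Premium: Firm A compares -3, 7, -7 and picks Mid; Firm B would get 2.
Firm B's induced payoffs are 4, -2, 3, 2, so Firm B commits to Budget. Subgame-perfect outcome: (High, Budget) with payoffs (4, 4).
Under simultaneous play:
Firm A's best replies: Budget→High; Value→Low; Plus→Mid; Premium→Mid.
Firm B's best replies: Low→Plus; Mid→Plus; High→Plus.
Only (Mid, Plus) has each player best-responding; Nash payoffs (3, 3).
Sequential outcome (High, Budget) differs from the Nash profile (Mid, Plus).

no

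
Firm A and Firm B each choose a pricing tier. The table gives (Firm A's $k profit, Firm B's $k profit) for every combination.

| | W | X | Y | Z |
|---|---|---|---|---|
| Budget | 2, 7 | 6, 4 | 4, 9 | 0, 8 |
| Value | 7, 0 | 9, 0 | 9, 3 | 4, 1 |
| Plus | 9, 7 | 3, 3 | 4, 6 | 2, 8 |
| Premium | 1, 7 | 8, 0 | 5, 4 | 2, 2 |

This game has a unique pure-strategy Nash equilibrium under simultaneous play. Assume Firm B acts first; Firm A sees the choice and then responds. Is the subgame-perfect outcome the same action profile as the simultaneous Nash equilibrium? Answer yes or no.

Firm A best-responds to each possible Firm B move:
- W → Firm A plays Plus (best of 2, 7, 9, 1); Firm B gets 7.
- X → Firm A plays Value (best of 6, 9, 3, 8); Firm B gets 0.
- Y → Firm A plays Value (best of 4, 9, 4, 5); Firm B gets 3.
- Z → Firm A plays Value (best of 0, 4, 2, 2); Firm B gets 1.
Firm B's induced payoffs are 7, 0, 3, 1, so Firm B commits to W. Subgame-perfect outcome: (Plus, W) with payoffs (9, 7).
Now find the simultaneous Nash equilibrium.
Firm A's best replies: W→Plus; X→Value; Y→Value; Z→Value.
Firm B's best replies: Budget→Y; Value→Y; Plus→Z; Premium→W.
The unique mutual best reply is (Value, Y), giving (9, 3).
Sequential outcome (Plus, W) differs from the Nash profile (Value, Y).

no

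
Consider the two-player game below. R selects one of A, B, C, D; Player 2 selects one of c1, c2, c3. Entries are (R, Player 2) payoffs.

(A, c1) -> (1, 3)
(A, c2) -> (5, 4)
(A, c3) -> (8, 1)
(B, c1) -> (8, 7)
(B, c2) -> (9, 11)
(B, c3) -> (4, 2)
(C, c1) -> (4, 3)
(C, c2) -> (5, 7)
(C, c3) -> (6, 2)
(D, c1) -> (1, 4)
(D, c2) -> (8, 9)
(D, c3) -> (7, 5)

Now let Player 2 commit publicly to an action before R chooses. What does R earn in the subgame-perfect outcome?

9

Work backward from R's decision.
- c1 → R plays B (best of 1, 8, 4, 1); Player 2 gets 7.
- c2 → R plays B (best of 5, 9, 5, 8); Player 2 gets 11.
- c3 → R plays A (best of 8, 4, 6, 7); Player 2 gets 1.
Among 7, 11, 1, the best is 11 at c2. Subgame-perfect outcome: (B, c2) with payoffs (9, 11).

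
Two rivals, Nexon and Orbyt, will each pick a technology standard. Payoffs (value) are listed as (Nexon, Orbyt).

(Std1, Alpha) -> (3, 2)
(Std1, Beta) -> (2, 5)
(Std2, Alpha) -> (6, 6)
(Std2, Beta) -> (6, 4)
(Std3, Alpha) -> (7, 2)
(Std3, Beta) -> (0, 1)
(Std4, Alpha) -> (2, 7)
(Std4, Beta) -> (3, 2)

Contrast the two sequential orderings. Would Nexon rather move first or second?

first

If Nexon leads: Orbyt's best replies are Std1→Beta, Std2→Alpha, Std3→Alpha, Std4→Alpha; Nexon's induced payoffs 2, 6, 7, 2; outcome (Std3, Alpha), payoffs (7, 2).
If Orbyt leads: Nexon's best replies are Alpha→Std3, Beta→Std2; Orbyt's induced payoffs 2, 4; outcome (Std2, Beta), payoffs (6, 4).
Nexon gets 7 moving first and 6 moving second, so Nexon prefers to move first.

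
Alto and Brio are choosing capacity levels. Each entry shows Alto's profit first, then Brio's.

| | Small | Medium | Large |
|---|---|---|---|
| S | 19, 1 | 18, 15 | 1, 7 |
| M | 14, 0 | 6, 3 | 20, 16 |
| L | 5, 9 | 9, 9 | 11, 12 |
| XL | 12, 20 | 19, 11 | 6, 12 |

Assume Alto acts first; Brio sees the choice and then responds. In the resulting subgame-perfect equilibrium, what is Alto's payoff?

Solve by backward induction (Alto leads).
- S → Brio plays Medium (best of 1, 15, 7); Alto gets 18.
- M → Brio plays Large (best of 0, 3, 16); Alto gets 20.
- L → Brio plays Large (best of 9, 9, 12); Alto gets 11.
- XL → Brio plays Small (best of 20, 11, 12); Alto gets 12.
Among 18, 20, 11, 12, the best is 20 at M. Subgame-perfect outcome: (M, Large) with payoffs (20, 16).

20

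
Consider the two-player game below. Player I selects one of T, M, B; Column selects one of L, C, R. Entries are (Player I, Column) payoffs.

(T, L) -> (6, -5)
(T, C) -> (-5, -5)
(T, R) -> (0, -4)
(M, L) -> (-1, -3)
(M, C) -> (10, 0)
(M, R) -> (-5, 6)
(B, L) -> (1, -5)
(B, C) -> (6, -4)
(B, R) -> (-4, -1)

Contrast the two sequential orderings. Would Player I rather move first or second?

second

If Player I leads: Column's best replies are T→R, M→R, B→R; Player I's induced payoffs 0, -5, -4; outcome (T, R), payoffs (0, -4).
If Column leads: Player I's best replies are L→T, C→M, R→T; Column's induced payoffs -5, 0, -4; outcome (M, C), payoffs (10, 0).
Player I gets 0 moving first and 10 moving second, so Player I prefers to move second.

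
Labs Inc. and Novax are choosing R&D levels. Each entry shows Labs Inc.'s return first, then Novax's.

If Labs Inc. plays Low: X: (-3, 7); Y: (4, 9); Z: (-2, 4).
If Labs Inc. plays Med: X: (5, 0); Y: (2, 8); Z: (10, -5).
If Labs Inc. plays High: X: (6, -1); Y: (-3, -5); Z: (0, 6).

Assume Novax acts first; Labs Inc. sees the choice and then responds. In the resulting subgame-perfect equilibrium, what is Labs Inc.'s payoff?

Work backward from Labs Inc.'s decision.
- X: BR = High, leader payoff -1.
- Y: BR = Low, leader payoff 9.
- Z: BR = Med, leader payoff -5.
Novax's induced payoffs are -1, 9, -5, so Novax commits to Y. Subgame-perfect outcome: (Low, Y) with payoffs (4, 9).

4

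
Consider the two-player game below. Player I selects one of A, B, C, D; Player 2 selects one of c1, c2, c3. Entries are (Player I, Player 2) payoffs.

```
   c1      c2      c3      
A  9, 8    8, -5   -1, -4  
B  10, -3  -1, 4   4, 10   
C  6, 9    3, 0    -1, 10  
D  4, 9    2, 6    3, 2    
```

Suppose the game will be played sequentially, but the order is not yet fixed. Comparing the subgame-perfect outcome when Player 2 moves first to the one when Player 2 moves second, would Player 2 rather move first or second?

If Player I leads: Player 2's best replies are A→c1, B→c3, C→c3, D→c1; Player I's induced payoffs 9, 4, -1, 4; outcome (A, c1), payoffs (9, 8).
If Player 2 leads: Player I's best replies are c1→B, c2→A, c3→B; Player 2's induced payoffs -3, -5, 10; outcome (B, c3), payoffs (4, 10).
Player 2 gets 10 moving first and 8 moving second, so Player 2 prefers to move first.

first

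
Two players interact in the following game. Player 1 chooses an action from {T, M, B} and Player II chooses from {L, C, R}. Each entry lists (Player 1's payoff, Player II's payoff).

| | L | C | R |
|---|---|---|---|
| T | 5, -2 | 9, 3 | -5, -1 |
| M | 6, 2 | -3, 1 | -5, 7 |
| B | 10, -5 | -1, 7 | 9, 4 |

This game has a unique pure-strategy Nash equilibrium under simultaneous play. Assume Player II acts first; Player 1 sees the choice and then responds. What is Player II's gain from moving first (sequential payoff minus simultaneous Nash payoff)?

Player 1 best-responds to each possible Player II move:
- L: BR = B, leader payoff -5.
- C: BR = T, leader payoff 3.
- R: BR = B, leader payoff 4.
Among -5, 3, 4, the best is 4 at R. Subgame-perfect outcome: (B, R) with payoffs (9, 4).
For the simultaneous game, intersect best replies.
Player 1's best replies: L→B; C→T; R→B.
Player II's best replies: T→C; M→R; B→C.
The unique mutual best reply is (T, C), giving (9, 3).
Player II's commitment gain: 4 − 3 = 1.

1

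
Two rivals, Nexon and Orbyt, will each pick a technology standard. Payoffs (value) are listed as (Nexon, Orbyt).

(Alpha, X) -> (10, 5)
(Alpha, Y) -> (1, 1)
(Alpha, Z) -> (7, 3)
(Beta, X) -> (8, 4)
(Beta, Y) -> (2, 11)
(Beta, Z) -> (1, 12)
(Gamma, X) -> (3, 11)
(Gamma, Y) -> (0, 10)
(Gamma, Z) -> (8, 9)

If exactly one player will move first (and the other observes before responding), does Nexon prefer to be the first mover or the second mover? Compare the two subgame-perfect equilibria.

If Nexon leads: Orbyt's best replies are Alpha→X, Beta→Z, Gamma→X; Nexon's induced payoffs 10, 1, 3; outcome (Alpha, X), payoffs (10, 5).
If Orbyt leads: Nexon's best replies are X→Alpha, Y→Beta, Z→Gamma; Orbyt's induced payoffs 5, 11, 9; outcome (Beta, Y), payoffs (2, 11).
Nexon gets 10 moving first and 2 moving second, so Nexon prefers to move first.

first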